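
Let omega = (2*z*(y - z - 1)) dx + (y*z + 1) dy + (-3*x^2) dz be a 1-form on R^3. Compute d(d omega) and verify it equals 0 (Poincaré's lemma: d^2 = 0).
d(d omega) = 0

Step 1: d omega = sum_{i<j} (∂f_j/∂x_i - ∂f_i/∂x_j) dx_i ∧ dx_j:
  coeff of dx ∧ dy: -2*z
  coeff of dx ∧ dz: -6*x - 2*y + 4*z + 2
  coeff of dy ∧ dz: -y
Step 2: Apply d again to each 2-form coefficient. The only possible 3-form in R^3 is dx ∧ dy ∧ dz, with coefficient
  ∂(coeff of dy∧dz)/∂x - ∂(coeff of dx∧dz)/∂y + ∂(coeff of dx∧dy)/∂z
  = ∂/∂x (-y) - ∂/∂y (-6*x - 2*y + 4*z + 2) + ∂/∂z (-2*z).
Each of these terms simplifies to sums of mixed partials that cancel in pairs. The result is 0 (by equality of mixed partials for smooth functions — Schwarz / Clairaut).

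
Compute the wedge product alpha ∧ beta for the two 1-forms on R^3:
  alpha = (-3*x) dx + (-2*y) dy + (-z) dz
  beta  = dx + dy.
alpha ∧ beta = (-3*x + 2*y) dx ∧ dy + (z) dx ∧ dz + (z) dy ∧ dz

Distribute the wedge, using dx_i ∧ dx_j = -dx_j ∧ dx_i and dx_i ∧ dx_i = 0. For each pair (i, j) with i < j, the coefficient of dx_i ∧ dx_j in alpha ∧ beta is (alpha_i * beta_j - alpha_j * beta_i). Collecting: alpha ∧ beta = (-3*x + 2*y) dx ∧ dy + (z) dx ∧ dz + (z) dy ∧ dz.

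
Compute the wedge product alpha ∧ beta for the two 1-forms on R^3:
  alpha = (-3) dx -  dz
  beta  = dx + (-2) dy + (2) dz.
alpha ∧ beta = (6) dx ∧ dy + (-5) dx ∧ dz + (-2) dy ∧ dz

Distribute the wedge, using dx_i ∧ dx_j = -dx_j ∧ dx_i and dx_i ∧ dx_i = 0. For each pair (i, j) with i < j, the coefficient of dx_i ∧ dx_j in alpha ∧ beta is (alpha_i * beta_j - alpha_j * beta_i). Collecting: alpha ∧ beta = (6) dx ∧ dy + (-5) dx ∧ dz + (-2) dy ∧ dz.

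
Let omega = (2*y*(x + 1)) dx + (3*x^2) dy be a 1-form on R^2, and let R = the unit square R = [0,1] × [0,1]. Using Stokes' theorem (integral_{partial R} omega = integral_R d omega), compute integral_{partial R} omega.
integral_(partial R) omega = 0

Stokes: integral_partial_R omega = integral_R d omega with d omega = (∂Q/∂x - ∂P/∂y) dx ∧ dy.
  ∂Q/∂x = 6*x
  ∂P/∂y = 2*x + 2
  integrand = ∂Q/∂x - ∂P/∂y = 4*x - 2.
Integrating over R: integral_0^1 integral_0^1 (4*x - 2) dx dy = 0.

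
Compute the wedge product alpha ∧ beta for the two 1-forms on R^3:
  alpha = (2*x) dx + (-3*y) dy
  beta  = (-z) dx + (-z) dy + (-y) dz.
alpha ∧ beta = (-z*(2*x + 3*y)) dx ∧ dy + (-2*x*y) dx ∧ dz + (3*y^2) dy ∧ dz

Distribute the wedge, using dx_i ∧ dx_j = -dx_j ∧ dx_i and dx_i ∧ dx_i = 0. For each pair (i, j) with i < j, the coefficient of dx_i ∧ dx_j in alpha ∧ beta is (alpha_i * beta_j - alpha_j * beta_i). Collecting: alpha ∧ beta = (-z*(2*x + 3*y)) dx ∧ dy + (-2*x*y) dx ∧ dz + (3*y^2) dy ∧ dz.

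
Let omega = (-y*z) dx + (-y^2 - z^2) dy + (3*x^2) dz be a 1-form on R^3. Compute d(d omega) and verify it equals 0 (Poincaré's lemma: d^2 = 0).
d(d omega) = 0

Step 1: d omega = sum_{i<j} (∂f_j/∂x_i - ∂f_i/∂x_j) dx_i ∧ dx_j:
  coeff of dx ∧ dy: z
  coeff of dx ∧ dz: 6*x + y
  coeff of dy ∧ dz: 2*z
Step 2: Apply d again to each 2-form coefficient. The only possible 3-form in R^3 is dx ∧ dy ∧ dz, with coefficient
  ∂(coeff of dy∧dz)/∂x - ∂(coeff of dx∧dz)/∂y + ∂(coeff of dx∧dy)/∂z
  = ∂/∂x (2*z) - ∂/∂y (6*x + y) + ∂/∂z (z).
Each of these terms simplifies to sums of mixed partials that cancel in pairs. The result is 0 (by equality of mixed partials for smooth functions — Schwarz / Clairaut).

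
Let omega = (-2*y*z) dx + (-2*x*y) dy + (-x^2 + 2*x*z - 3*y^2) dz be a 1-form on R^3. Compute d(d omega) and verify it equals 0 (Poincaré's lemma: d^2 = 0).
d(d omega) = 0

Step 1: d omega = sum_{i<j} (∂f_j/∂x_i - ∂f_i/∂x_j) dx_i ∧ dx_j:
  coeff of dx ∧ dy: -2*y + 2*z
  coeff of dx ∧ dz: -2*x + 2*y + 2*z
  coeff of dy ∧ dz: -6*y
Step 2: Apply d again to each 2-form coefficient. The only possible 3-form in R^3 is dx ∧ dy ∧ dz, with coefficient
  ∂(coeff of dy∧dz)/∂x - ∂(coeff of dx∧dz)/∂y + ∂(coeff of dx∧dy)/∂z
  = ∂/∂x (-6*y) - ∂/∂y (-2*x + 2*y + 2*z) + ∂/∂z (-2*y + 2*z).
Each of these terms simplifies to sums of mixed partials that cancel in pairs. The result is 0 (by equality of mixed partials for smooth functions — Schwarz / Clairaut).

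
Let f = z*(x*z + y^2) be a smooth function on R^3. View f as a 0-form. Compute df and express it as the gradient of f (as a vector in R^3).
df = (z^2) dx + (2*y*z) dy + (2*x*z + y^2) dz; grad f = (z^2, 2*y*z, 2*x*z + y^2)

For a 0-form f, d f = (∂f/∂x) dx + (∂f/∂y) dy + (∂f/∂z) dz. The components of the vector representation are exactly the entries of grad f in Cartesian coordinates:
  ∂f/∂x = z^2
  ∂f/∂y = 2*y*z
  ∂f/∂z = 2*x*z + y^2.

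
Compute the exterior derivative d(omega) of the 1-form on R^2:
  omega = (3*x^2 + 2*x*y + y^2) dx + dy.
d(omega) = (-2*x - 2*y) dx ∧ dy

For a 1-form omega = sum_i f_i dx_i, the exterior derivative is
  d(omega) = sum_{i < j} (∂f_j/∂x_i - ∂f_i/∂x_j) dx_i ∧ dx_j.
  coefficient of dx ∧ dy: ∂f_2/∂x - ∂f_1/∂y = ∂(1)/∂x - ∂(3*x^2 + 2*x*y + y^2)/∂y = -2*x - 2*y
Assembling: d(omega) = (-2*x - 2*y) dx ∧ dy.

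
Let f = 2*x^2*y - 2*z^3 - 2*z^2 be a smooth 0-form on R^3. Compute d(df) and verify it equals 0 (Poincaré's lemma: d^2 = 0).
d(df) = 0

Step 1: df = sum_i (∂f/∂x_i) dx_i = (4*x*y) dx + (2*x^2) dy + (2*z*(-3*z - 2)) dz.
Step 2: Apply d again. Using the 1-form formula, the coefficient of dx ∧ dy in d(df) is ∂^2 f/∂x ∂y - ∂^2 f/∂y ∂x = (4*x) - (4*x) = 0 (equality of mixed partials for smooth f).
Similarly for dx ∧ dz and dy ∧ dz — all coefficients vanish. So d(df) = 0.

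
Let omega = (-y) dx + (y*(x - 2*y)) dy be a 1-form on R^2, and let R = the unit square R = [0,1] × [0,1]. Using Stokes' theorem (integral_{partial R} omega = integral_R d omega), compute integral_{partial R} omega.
integral_(partial R) omega = 3/2

Stokes: integral_partial_R omega = integral_R d omega with d omega = (∂Q/∂x - ∂P/∂y) dx ∧ dy.
  ∂Q/∂x = y
  ∂P/∂y = -1
  integrand = ∂Q/∂x - ∂P/∂y = y + 1.
Integrating over R: integral_0^1 integral_0^1 (y + 1) dx dy = 3/2.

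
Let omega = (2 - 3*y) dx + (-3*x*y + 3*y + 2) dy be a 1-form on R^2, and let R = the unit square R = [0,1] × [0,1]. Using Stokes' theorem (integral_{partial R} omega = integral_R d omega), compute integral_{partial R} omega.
integral_(partial R) omega = 3/2

Stokes: integral_partial_R omega = integral_R d omega with d omega = (∂Q/∂x - ∂P/∂y) dx ∧ dy.
  ∂Q/∂x = -3*y
  ∂P/∂y = -3
  integrand = ∂Q/∂x - ∂P/∂y = 3 - 3*y.
Integrating over R: integral_0^1 integral_0^1 (3 - 3*y) dx dy = 3/2.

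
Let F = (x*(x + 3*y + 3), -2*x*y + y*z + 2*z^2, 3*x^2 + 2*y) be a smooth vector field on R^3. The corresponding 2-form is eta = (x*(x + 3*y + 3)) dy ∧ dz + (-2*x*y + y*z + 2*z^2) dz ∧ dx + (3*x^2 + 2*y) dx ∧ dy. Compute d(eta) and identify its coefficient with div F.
d(eta) = (3*y + z + 3) dx ∧ dy ∧ dz; div F = 3*y + z + 3

For a 2-form in R^3 of the form above, applying d gives a 3-form with coefficient ∂P/∂x + ∂Q/∂y + ∂R/∂z:
  ∂P/∂x = 2*x + 3*y + 3
  ∂Q/∂y = -2*x + z
  ∂R/∂z = 0
Sum = 3*y + z + 3, which is exactly div F.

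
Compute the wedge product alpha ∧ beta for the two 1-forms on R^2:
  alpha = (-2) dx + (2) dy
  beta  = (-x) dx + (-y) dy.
alpha ∧ beta = (2*x + 2*y) dx ∧ dy

Distribute the wedge, using dx_i ∧ dx_j = -dx_j ∧ dx_i and dx_i ∧ dx_i = 0. For each pair (i, j) with i < j, the coefficient of dx_i ∧ dx_j in alpha ∧ beta is (alpha_i * beta_j - alpha_j * beta_i). Collecting: alpha ∧ beta = (2*x + 2*y) dx ∧ dy.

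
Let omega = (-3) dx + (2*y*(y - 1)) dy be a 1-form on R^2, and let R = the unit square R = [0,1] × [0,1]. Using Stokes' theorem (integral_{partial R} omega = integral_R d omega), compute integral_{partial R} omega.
integral_(partial R) omega = 0

Stokes: integral_partial_R omega = integral_R d omega with d omega = (∂Q/∂x - ∂P/∂y) dx ∧ dy.
  ∂Q/∂x = 0
  ∂P/∂y = 0
  integrand = ∂Q/∂x - ∂P/∂y = 0.
Integrating over R: integral_0^1 integral_0^1 (0) dx dy = 0.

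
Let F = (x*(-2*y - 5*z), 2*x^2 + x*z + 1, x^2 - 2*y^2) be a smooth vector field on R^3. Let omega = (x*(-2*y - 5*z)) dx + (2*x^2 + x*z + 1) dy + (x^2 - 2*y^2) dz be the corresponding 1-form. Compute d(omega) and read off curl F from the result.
d(omega) = (-x - 4*y) dy ∧ dz + (-7*x) dz ∧ dx + (6*x + z) dx ∧ dy; curl F = (-x - 4*y, -7*x, 6*x + z)

d omega = sum_{i<j} (∂f_j/∂x_i - ∂f_i/∂x_j) dx_i ∧ dx_j. Under the identification (dy ∧ dz, dz ∧ dx, dx ∧ dy) ↔ (e_x, e_y, e_z), the coefficients are exactly the components of curl F. Compute:
  ∂R/∂y - ∂Q/∂z = (-4*y) - (x) = -x - 4*y
  ∂P/∂z - ∂R/∂x = (-5*x) - (2*x) = -7*x
  ∂Q/∂x - ∂P/∂y = (4*x + z) - (-2*x) = 6*x + z.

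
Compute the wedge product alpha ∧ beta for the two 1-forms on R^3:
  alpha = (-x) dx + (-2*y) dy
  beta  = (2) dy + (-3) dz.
alpha ∧ beta = (-2*x) dx ∧ dy + (3*x) dx ∧ dz + (6*y) dy ∧ dz

Distribute the wedge, using dx_i ∧ dx_j = -dx_j ∧ dx_i and dx_i ∧ dx_i = 0. For each pair (i, j) with i < j, the coefficient of dx_i ∧ dx_j in alpha ∧ beta is (alpha_i * beta_j - alpha_j * beta_i). Collecting: alpha ∧ beta = (-2*x) dx ∧ dy + (3*x) dx ∧ dz + (6*y) dy ∧ dz.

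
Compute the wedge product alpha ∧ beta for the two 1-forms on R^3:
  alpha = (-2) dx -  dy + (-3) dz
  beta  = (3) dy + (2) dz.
alpha ∧ beta = (-6) dx ∧ dy + (-4) dx ∧ dz + (7) dy ∧ dz

Distribute the wedge, using dx_i ∧ dx_j = -dx_j ∧ dx_i and dx_i ∧ dx_i = 0. For each pair (i, j) with i < j, the coefficient of dx_i ∧ dx_j in alpha ∧ beta is (alpha_i * beta_j - alpha_j * beta_i). Collecting: alpha ∧ beta = (-6) dx ∧ dy + (-4) dx ∧ dz + (7) dy ∧ dz.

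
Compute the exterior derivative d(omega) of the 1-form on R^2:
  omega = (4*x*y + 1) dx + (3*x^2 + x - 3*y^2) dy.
d(omega) = (2*x + 1) dx ∧ dy

For a 1-form omega = sum_i f_i dx_i, the exterior derivative is
  d(omega) = sum_{i < j} (∂f_j/∂x_i - ∂f_i/∂x_j) dx_i ∧ dx_j.
  coefficient of dx ∧ dy: ∂f_2/∂x - ∂f_1/∂y = ∂(3*x^2 + x - 3*y^2)/∂x - ∂(4*x*y + 1)/∂y = 2*x + 1
Assembling: d(omega) = (2*x + 1) dx ∧ dy.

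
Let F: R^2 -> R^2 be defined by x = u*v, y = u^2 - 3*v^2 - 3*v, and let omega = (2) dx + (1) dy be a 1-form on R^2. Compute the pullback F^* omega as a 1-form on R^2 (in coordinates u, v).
F^* omega = (2*u + 2*v) du + (2*u - 6*v - 3) dv

Using F^*(f dg) = (f ∘ F) d(g ∘ F), substitute each coordinate x_i by F_i(u, v) in f_i, and replace dx_i by d F_i = (∂F_i/∂u) du + (∂F_i/∂v) dv.
  For the x component: f_1(F) = 2; d F_1 = (v) du + (u) dv
  For the y component: f_2(F) = 1; d F_2 = (2*u) du + (-6*v - 3) dv
Combining and collecting du, dv coefficients:
  coeff of du: 2*u + 2*v
  coeff of dv: 2*u - 6*v - 3
F^* omega = (2*u + 2*v) du + (2*u - 6*v - 3) dv.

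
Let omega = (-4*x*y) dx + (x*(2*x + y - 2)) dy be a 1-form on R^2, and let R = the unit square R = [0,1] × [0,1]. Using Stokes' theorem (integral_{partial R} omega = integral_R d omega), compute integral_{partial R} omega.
integral_(partial R) omega = 5/2

Stokes: integral_partial_R omega = integral_R d omega with d omega = (∂Q/∂x - ∂P/∂y) dx ∧ dy.
  ∂Q/∂x = 4*x + y - 2
  ∂P/∂y = -4*x
  integrand = ∂Q/∂x - ∂P/∂y = 8*x + y - 2.
Integrating over R: integral_0^1 integral_0^1 (8*x + y - 2) dx dy = 5/2.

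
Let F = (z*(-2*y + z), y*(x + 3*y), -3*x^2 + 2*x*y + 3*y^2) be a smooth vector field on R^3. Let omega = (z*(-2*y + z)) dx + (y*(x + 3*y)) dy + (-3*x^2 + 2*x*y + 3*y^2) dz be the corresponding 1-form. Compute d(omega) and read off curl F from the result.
d(omega) = (2*x + 6*y) dy ∧ dz + (6*x - 4*y + 2*z) dz ∧ dx + (y + 2*z) dx ∧ dy; curl F = (2*x + 6*y, 6*x - 4*y + 2*z, y + 2*z)

d omega = sum_{i<j} (∂f_j/∂x_i - ∂f_i/∂x_j) dx_i ∧ dx_j. Under the identification (dy ∧ dz, dz ∧ dx, dx ∧ dy) ↔ (e_x, e_y, e_z), the coefficients are exactly the components of curl F. Compute:
  ∂R/∂y - ∂Q/∂z = (2*x + 6*y) - (0) = 2*x + 6*y
  ∂P/∂z - ∂R/∂x = (-2*y + 2*z) - (-6*x + 2*y) = 6*x - 4*y + 2*z
  ∂Q/∂x - ∂P/∂y = (y) - (-2*z) = y + 2*z.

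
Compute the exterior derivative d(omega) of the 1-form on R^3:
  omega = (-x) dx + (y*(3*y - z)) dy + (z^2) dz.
d(omega) = (y) dy ∧ dz

For a 1-form omega = sum_i f_i dx_i, the exterior derivative is
  d(omega) = sum_{i < j} (∂f_j/∂x_i - ∂f_i/∂x_j) dx_i ∧ dx_j.
  coefficient of dy ∧ dz: ∂f_3/∂y - ∂f_2/∂z = ∂(z^2)/∂y - ∂(y*(3*y - z))/∂z = y
Assembling: d(omega) = (y) dy ∧ dz.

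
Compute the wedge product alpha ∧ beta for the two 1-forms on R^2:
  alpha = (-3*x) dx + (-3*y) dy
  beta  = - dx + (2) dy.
alpha ∧ beta = (-6*x - 3*y) dx ∧ dy

Distribute the wedge, using dx_i ∧ dx_j = -dx_j ∧ dx_i and dx_i ∧ dx_i = 0. For each pair (i, j) with i < j, the coefficient of dx_i ∧ dx_j in alpha ∧ beta is (alpha_i * beta_j - alpha_j * beta_i). Collecting: alpha ∧ beta = (-6*x - 3*y) dx ∧ dy.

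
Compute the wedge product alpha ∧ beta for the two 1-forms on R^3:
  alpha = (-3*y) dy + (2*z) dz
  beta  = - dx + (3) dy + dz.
alpha ∧ beta = (-3*y) dx ∧ dy + (-3*y - 6*z) dy ∧ dz + (2*z) dx ∧ dz

Distribute the wedge, using dx_i ∧ dx_j = -dx_j ∧ dx_i and dx_i ∧ dx_i = 0. For each pair (i, j) with i < j, the coefficient of dx_i ∧ dx_j in alpha ∧ beta is (alpha_i * beta_j - alpha_j * beta_i). Collecting: alpha ∧ beta = (-3*y) dx ∧ dy + (-3*y - 6*z) dy ∧ dz + (2*z) dx ∧ dz.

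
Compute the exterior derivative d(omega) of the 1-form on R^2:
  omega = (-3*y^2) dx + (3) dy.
d(omega) = (6*y) dx ∧ dy

For a 1-form omega = sum_i f_i dx_i, the exterior derivative is
  d(omega) = sum_{i < j} (∂f_j/∂x_i - ∂f_i/∂x_j) dx_i ∧ dx_j.
  coefficient of dx ∧ dy: ∂f_2/∂x - ∂f_1/∂y = ∂(3)/∂x - ∂(-3*y^2)/∂y = 6*y
Assembling: d(omega) = (6*y) dx ∧ dy.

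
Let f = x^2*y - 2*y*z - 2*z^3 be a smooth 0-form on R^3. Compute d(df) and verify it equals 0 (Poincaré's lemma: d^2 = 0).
d(df) = 0

Step 1: df = sum_i (∂f/∂x_i) dx_i = (2*x*y) dx + (x^2 - 2*z) dy + (-2*y - 6*z^2) dz.
Step 2: Apply d again. Using the 1-form formula, the coefficient of dx ∧ dy in d(df) is ∂^2 f/∂x ∂y - ∂^2 f/∂y ∂x = (2*x) - (2*x) = 0 (equality of mixed partials for smooth f).
Similarly for dx ∧ dz and dy ∧ dz — all coefficients vanish. So d(df) = 0.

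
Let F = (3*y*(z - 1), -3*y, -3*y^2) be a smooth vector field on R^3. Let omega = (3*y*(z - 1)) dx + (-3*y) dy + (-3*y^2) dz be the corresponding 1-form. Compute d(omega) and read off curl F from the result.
d(omega) = (-6*y) dy ∧ dz + (3*y) dz ∧ dx + (3 - 3*z) dx ∧ dy; curl F = (-6*y, 3*y, 3 - 3*z)

d omega = sum_{i<j} (∂f_j/∂x_i - ∂f_i/∂x_j) dx_i ∧ dx_j. Under the identification (dy ∧ dz, dz ∧ dx, dx ∧ dy) ↔ (e_x, e_y, e_z), the coefficients are exactly the components of curl F. Compute:
  ∂R/∂y - ∂Q/∂z = (-6*y) - (0) = -6*y
  ∂P/∂z - ∂R/∂x = (3*y) - (0) = 3*y
  ∂Q/∂x - ∂P/∂y = (0) - (3*z - 3) = 3 - 3*z.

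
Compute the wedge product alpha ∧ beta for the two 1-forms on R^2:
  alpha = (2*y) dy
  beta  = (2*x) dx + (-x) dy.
alpha ∧ beta = (-4*x*y) dx ∧ dy

Distribute the wedge, using dx_i ∧ dx_j = -dx_j ∧ dx_i and dx_i ∧ dx_i = 0. For each pair (i, j) with i < j, the coefficient of dx_i ∧ dx_j in alpha ∧ beta is (alpha_i * beta_j - alpha_j * beta_i). Collecting: alpha ∧ beta = (-4*x*y) dx ∧ dy.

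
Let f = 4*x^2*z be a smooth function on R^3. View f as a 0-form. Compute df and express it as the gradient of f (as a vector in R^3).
df = (8*x*z) dx + (0) dy + (4*x^2) dz; grad f = (8*x*z, 0, 4*x^2)

For a 0-form f, d f = (∂f/∂x) dx + (∂f/∂y) dy + (∂f/∂z) dz. The components of the vector representation are exactly the entries of grad f in Cartesian coordinates:
  ∂f/∂x = 8*x*z
  ∂f/∂y = 0
  ∂f/∂z = 4*x^2.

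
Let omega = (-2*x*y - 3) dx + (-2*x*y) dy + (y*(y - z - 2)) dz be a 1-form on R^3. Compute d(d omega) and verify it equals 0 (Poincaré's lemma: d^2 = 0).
d(d omega) = 0

Step 1: d omega = sum_{i<j} (∂f_j/∂x_i - ∂f_i/∂x_j) dx_i ∧ dx_j:
  coeff of dx ∧ dy: 2*x - 2*y
  coeff of dx ∧ dz: 0
  coeff of dy ∧ dz: 2*y - z - 2
Step 2: Apply d again to each 2-form coefficient. The only possible 3-form in R^3 is dx ∧ dy ∧ dz, with coefficient
  ∂(coeff of dy∧dz)/∂x - ∂(coeff of dx∧dz)/∂y + ∂(coeff of dx∧dy)/∂z
  = ∂/∂x (2*y - z - 2) - ∂/∂y (0) + ∂/∂z (2*x - 2*y).
Each of these terms simplifies to sums of mixed partials that cancel in pairs. The result is 0 (by equality of mixed partials for smooth functions — Schwarz / Clairaut).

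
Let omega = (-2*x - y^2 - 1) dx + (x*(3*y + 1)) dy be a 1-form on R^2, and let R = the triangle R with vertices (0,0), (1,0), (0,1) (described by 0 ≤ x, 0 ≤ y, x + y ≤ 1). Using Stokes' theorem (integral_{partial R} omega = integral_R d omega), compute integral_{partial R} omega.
integral_(partial R) omega = 4/3

Stokes: integral_partial_R omega = integral_R d omega with d omega = (∂Q/∂x - ∂P/∂y) dx ∧ dy.
  ∂Q/∂x = 3*y + 1
  ∂P/∂y = -2*y
  integrand = ∂Q/∂x - ∂P/∂y = 5*y + 1.
Integrating over R: integral_0^1 integral_0^{1-x} (5*y + 1) dy dx = 4/3.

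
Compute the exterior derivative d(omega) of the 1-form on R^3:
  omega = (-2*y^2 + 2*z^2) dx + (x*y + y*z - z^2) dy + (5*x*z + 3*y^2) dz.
d(omega) = (5*y) dx ∧ dy + (z) dx ∧ dz + (5*y + 2*z) dy ∧ dz

For a 1-form omega = sum_i f_i dx_i, the exterior derivative is
  d(omega) = sum_{i < j} (∂f_j/∂x_i - ∂f_i/∂x_j) dx_i ∧ dx_j.
  coefficient of dx ∧ dy: ∂f_2/∂x - ∂f_1/∂y = ∂(x*y + y*z - z^2)/∂x - ∂(-2*y^2 + 2*z^2)/∂y = 5*y
  coefficient of dx ∧ dz: ∂f_3/∂x - ∂f_1/∂z = ∂(5*x*z + 3*y^2)/∂x - ∂(-2*y^2 + 2*z^2)/∂z = z
  coefficient of dy ∧ dz: ∂f_3/∂y - ∂f_2/∂z = ∂(5*x*z + 3*y^2)/∂y - ∂(x*y + y*z - z^2)/∂z = 5*y + 2*z
Assembling: d(omega) = (5*y) dx ∧ dy + (z) dx ∧ dz + (5*y + 2*z) dy ∧ dz.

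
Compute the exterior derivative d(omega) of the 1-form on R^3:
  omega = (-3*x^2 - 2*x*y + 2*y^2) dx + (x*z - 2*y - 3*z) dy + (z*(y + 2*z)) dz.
d(omega) = (2*x - 4*y + z) dx ∧ dy + (-x + z + 3) dy ∧ dz

For a 1-form omega = sum_i f_i dx_i, the exterior derivative is
  d(omega) = sum_{i < j} (∂f_j/∂x_i - ∂f_i/∂x_j) dx_i ∧ dx_j.
  coefficient of dx ∧ dy: ∂f_2/∂x - ∂f_1/∂y = ∂(x*z - 2*y - 3*z)/∂x - ∂(-3*x^2 - 2*x*y + 2*y^2)/∂y = 2*x - 4*y + z
  coefficient of dy ∧ dz: ∂f_3/∂y - ∂f_2/∂z = ∂(z*(y + 2*z))/∂y - ∂(x*z - 2*y - 3*z)/∂z = -x + z + 3
Assembling: d(omega) = (2*x - 4*y + z) dx ∧ dy + (-x + z + 3) dy ∧ dz.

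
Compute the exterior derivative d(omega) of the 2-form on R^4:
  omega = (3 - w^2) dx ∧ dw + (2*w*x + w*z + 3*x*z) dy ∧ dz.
d(omega) = (2*w + 3*z) dx ∧ dy ∧ dz + (2*x + z) dy ∧ dz ∧ dw

For a 2-form omega = sum_{i<j} g_{ij} dx_i ∧ dx_j, the exterior derivative is
  d(omega) = sum_{i<j} d(g_{ij}) ∧ dx_i ∧ dx_j = sum_{i<j, k} (∂g_{ij}/∂x_k) dx_k ∧ dx_i ∧ dx_j.
Expand each term, using dx_k ∧ dx_i ∧ dx_j = sgn(permutation) dx_{(a)} ∧ dx_{(b)} ∧ dx_{(c)} with (a < b < c) sorted:
  d(2*w*x + w*z + 3*x*z) includes (∂/∂x)(2*w*x + w*z + 3*x*z) dx = (2*w + 3*z) dx, which multiplied by dy ∧ dz gives (2*w + 3*z) dx ∧ dy ∧ dz
  d(2*w*x + w*z + 3*x*z) includes (∂/∂w)(2*w*x + w*z + 3*x*z) dw = (2*x + z) dw, which multiplied by dy ∧ dz gives (2*x + z) dy ∧ dz ∧ dw
Collecting like 3-forms: d(omega) = (2*w + 3*z) dx ∧ dy ∧ dz + (2*x + z) dy ∧ dz ∧ dw.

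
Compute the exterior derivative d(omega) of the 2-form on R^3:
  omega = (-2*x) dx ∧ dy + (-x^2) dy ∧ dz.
d(omega) = (-2*x) dx ∧ dy ∧ dz

For a 2-form omega = sum_{i<j} g_{ij} dx_i ∧ dx_j, the exterior derivative is
  d(omega) = sum_{i<j} d(g_{ij}) ∧ dx_i ∧ dx_j = sum_{i<j, k} (∂g_{ij}/∂x_k) dx_k ∧ dx_i ∧ dx_j.
Expand each term, using dx_k ∧ dx_i ∧ dx_j = sgn(permutation) dx_{(a)} ∧ dx_{(b)} ∧ dx_{(c)} with (a < b < c) sorted:
  d(-x^2) includes (∂/∂x)(-x^2) dx = (-2*x) dx, which multiplied by dy ∧ dz gives (-2*x) dx ∧ dy ∧ dz
Collecting like 3-forms: d(omega) = (-2*x) dx ∧ dy ∧ dz.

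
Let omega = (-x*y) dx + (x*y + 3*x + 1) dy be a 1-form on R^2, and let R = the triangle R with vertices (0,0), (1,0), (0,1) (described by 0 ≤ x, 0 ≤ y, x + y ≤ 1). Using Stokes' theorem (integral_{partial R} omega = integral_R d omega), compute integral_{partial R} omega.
integral_(partial R) omega = 11/6

Stokes: integral_partial_R omega = integral_R d omega with d omega = (∂Q/∂x - ∂P/∂y) dx ∧ dy.
  ∂Q/∂x = y + 3
  ∂P/∂y = -x
  integrand = ∂Q/∂x - ∂P/∂y = x + y + 3.
Integrating over R: integral_0^1 integral_0^{1-x} (x + y + 3) dy dx = 11/6.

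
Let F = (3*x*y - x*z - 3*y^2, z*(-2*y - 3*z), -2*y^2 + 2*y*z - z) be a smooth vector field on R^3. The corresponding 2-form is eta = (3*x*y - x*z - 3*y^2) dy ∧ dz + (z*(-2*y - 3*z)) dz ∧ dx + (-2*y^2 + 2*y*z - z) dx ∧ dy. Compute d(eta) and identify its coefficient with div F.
d(eta) = (5*y - 3*z - 1) dx ∧ dy ∧ dz; div F = 5*y - 3*z - 1

For a 2-form in R^3 of the form above, applying d gives a 3-form with coefficient ∂P/∂x + ∂Q/∂y + ∂R/∂z:
  ∂P/∂x = 3*y - z
  ∂Q/∂y = -2*z
  ∂R/∂z = 2*y - 1
Sum = 5*y - 3*z - 1, which is exactly div F.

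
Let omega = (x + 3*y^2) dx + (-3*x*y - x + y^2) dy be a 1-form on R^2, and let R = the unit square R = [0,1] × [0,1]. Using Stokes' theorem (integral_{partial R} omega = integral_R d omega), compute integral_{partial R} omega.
integral_(partial R) omega = -11/2

Stokes: integral_partial_R omega = integral_R d omega with d omega = (∂Q/∂x - ∂P/∂y) dx ∧ dy.
  ∂Q/∂x = -3*y - 1
  ∂P/∂y = 6*y
  integrand = ∂Q/∂x - ∂P/∂y = -9*y - 1.
Integrating over R: integral_0^1 integral_0^1 (-9*y - 1) dx dy = -11/2.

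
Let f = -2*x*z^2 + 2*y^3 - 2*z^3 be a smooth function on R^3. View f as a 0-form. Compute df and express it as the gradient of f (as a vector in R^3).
df = (-2*z^2) dx + (6*y^2) dy + (2*z*(-2*x - 3*z)) dz; grad f = (-2*z^2, 6*y^2, 2*z*(-2*x - 3*z))

For a 0-form f, d f = (∂f/∂x) dx + (∂f/∂y) dy + (∂f/∂z) dz. The components of the vector representation are exactly the entries of grad f in Cartesian coordinates:
  ∂f/∂x = -2*z^2
  ∂f/∂y = 6*y^2
  ∂f/∂z = 2*z*(-2*x - 3*z).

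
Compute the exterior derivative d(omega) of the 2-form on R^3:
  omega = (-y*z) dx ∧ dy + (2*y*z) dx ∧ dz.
d(omega) = (-y - 2*z) dx ∧ dy ∧ dz

For a 2-form omega = sum_{i<j} g_{ij} dx_i ∧ dx_j, the exterior derivative is
  d(omega) = sum_{i<j} d(g_{ij}) ∧ dx_i ∧ dx_j = sum_{i<j, k} (∂g_{ij}/∂x_k) dx_k ∧ dx_i ∧ dx_j.
Expand each term, using dx_k ∧ dx_i ∧ dx_j = sgn(permutation) dx_{(a)} ∧ dx_{(b)} ∧ dx_{(c)} with (a < b < c) sorted:
  d(-y*z) includes (∂/∂z)(-y*z) dz = (-y) dz, which multiplied by dx ∧ dy gives (-y) dx ∧ dy ∧ dz
  d(2*y*z) includes (∂/∂y)(2*y*z) dy = (2*z) dy, which multiplied by dx ∧ dz gives (-2*z) dx ∧ dy ∧ dz
Collecting like 3-forms: d(omega) = (-y - 2*z) dx ∧ dy ∧ dz.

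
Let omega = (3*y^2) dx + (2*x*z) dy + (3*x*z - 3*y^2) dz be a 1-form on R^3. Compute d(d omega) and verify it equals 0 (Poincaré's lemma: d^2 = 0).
d(d omega) = 0

Step 1: d omega = sum_{i<j} (∂f_j/∂x_i - ∂f_i/∂x_j) dx_i ∧ dx_j:
  coeff of dx ∧ dy: -6*y + 2*z
  coeff of dx ∧ dz: 3*z
  coeff of dy ∧ dz: -2*x - 6*y
Step 2: Apply d again to each 2-form coefficient. The only possible 3-form in R^3 is dx ∧ dy ∧ dz, with coefficient
  ∂(coeff of dy∧dz)/∂x - ∂(coeff of dx∧dz)/∂y + ∂(coeff of dx∧dy)/∂z
  = ∂/∂x (-2*x - 6*y) - ∂/∂y (3*z) + ∂/∂z (-6*y + 2*z).
Each of these terms simplifies to sums of mixed partials that cancel in pairs. The result is 0 (by equality of mixed partials for smooth functions — Schwarz / Clairaut).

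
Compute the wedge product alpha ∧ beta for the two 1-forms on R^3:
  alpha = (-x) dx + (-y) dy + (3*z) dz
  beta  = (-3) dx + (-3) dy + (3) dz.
alpha ∧ beta = (3*x - 3*y) dx ∧ dy + (-3*x + 9*z) dx ∧ dz + (-3*y + 9*z) dy ∧ dz

Distribute the wedge, using dx_i ∧ dx_j = -dx_j ∧ dx_i and dx_i ∧ dx_i = 0. For each pair (i, j) with i < j, the coefficient of dx_i ∧ dx_j in alpha ∧ beta is (alpha_i * beta_j - alpha_j * beta_i). Collecting: alpha ∧ beta = (3*x - 3*y) dx ∧ dy + (-3*x + 9*z) dx ∧ dz + (-3*y + 9*z) dy ∧ dz.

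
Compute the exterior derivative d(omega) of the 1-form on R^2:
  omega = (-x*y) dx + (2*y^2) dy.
d(omega) = (x) dx ∧ dy

For a 1-form omega = sum_i f_i dx_i, the exterior derivative is
  d(omega) = sum_{i < j} (∂f_j/∂x_i - ∂f_i/∂x_j) dx_i ∧ dx_j.
  coefficient of dx ∧ dy: ∂f_2/∂x - ∂f_1/∂y = ∂(2*y^2)/∂x - ∂(-x*y)/∂y = x
Assembling: d(omega) = (x) dx ∧ dy.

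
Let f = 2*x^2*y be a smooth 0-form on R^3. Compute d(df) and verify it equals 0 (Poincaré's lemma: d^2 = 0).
d(df) = 0

Step 1: df = sum_i (∂f/∂x_i) dx_i = (4*x*y) dx + (2*x^2) dy + (0) dz.
Step 2: Apply d again. Using the 1-form formula, the coefficient of dx ∧ dy in d(df) is ∂^2 f/∂x ∂y - ∂^2 f/∂y ∂x = (4*x) - (4*x) = 0 (equality of mixed partials for smooth f).
Similarly for dx ∧ dz and dy ∧ dz — all coefficients vanish. So d(df) = 0.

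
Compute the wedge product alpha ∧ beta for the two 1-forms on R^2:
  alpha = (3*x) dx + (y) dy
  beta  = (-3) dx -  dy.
alpha ∧ beta = (-3*x + 3*y) dx ∧ dy

Distribute the wedge, using dx_i ∧ dx_j = -dx_j ∧ dx_i and dx_i ∧ dx_i = 0. For each pair (i, j) with i < j, the coefficient of dx_i ∧ dx_j in alpha ∧ beta is (alpha_i * beta_j - alpha_j * beta_i). Collecting: alpha ∧ beta = (-3*x + 3*y) dx ∧ dy.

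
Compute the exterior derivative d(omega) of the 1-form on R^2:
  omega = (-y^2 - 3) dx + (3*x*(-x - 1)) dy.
d(omega) = (-6*x + 2*y - 3) dx ∧ dy

For a 1-form omega = sum_i f_i dx_i, the exterior derivative is
  d(omega) = sum_{i < j} (∂f_j/∂x_i - ∂f_i/∂x_j) dx_i ∧ dx_j.
  coefficient of dx ∧ dy: ∂f_2/∂x - ∂f_1/∂y = ∂(3*x*(-x - 1))/∂x - ∂(-y^2 - 3)/∂y = -6*x + 2*y - 3
Assembling: d(omega) = (-6*x + 2*y - 3) dx ∧ dy.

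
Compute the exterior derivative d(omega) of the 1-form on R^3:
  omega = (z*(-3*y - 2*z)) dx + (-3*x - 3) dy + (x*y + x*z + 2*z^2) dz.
d(omega) = (3*z - 3) dx ∧ dy + (4*y + 5*z) dx ∧ dz + (x) dy ∧ dz

For a 1-form omega = sum_i f_i dx_i, the exterior derivative is
  d(omega) = sum_{i < j} (∂f_j/∂x_i - ∂f_i/∂x_j) dx_i ∧ dx_j.
  coefficient of dx ∧ dy: ∂f_2/∂x - ∂f_1/∂y = ∂(-3*x - 3)/∂x - ∂(z*(-3*y - 2*z))/∂y = 3*z - 3
  coefficient of dx ∧ dz: ∂f_3/∂x - ∂f_1/∂z = ∂(x*y + x*z + 2*z^2)/∂x - ∂(z*(-3*y - 2*z))/∂z = 4*y + 5*z
  coefficient of dy ∧ dz: ∂f_3/∂y - ∂f_2/∂z = ∂(x*y + x*z + 2*z^2)/∂y - ∂(-3*x - 3)/∂z = x
Assembling: d(omega) = (3*z - 3) dx ∧ dy + (4*y + 5*z) dx ∧ dz + (x) dy ∧ dz.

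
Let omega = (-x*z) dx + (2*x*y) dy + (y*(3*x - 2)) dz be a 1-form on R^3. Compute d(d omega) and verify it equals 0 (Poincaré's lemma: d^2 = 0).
d(d omega) = 0

Step 1: d omega = sum_{i<j} (∂f_j/∂x_i - ∂f_i/∂x_j) dx_i ∧ dx_j:
  coeff of dx ∧ dy: 2*y
  coeff of dx ∧ dz: x + 3*y
  coeff of dy ∧ dz: 3*x - 2
Step 2: Apply d again to each 2-form coefficient. The only possible 3-form in R^3 is dx ∧ dy ∧ dz, with coefficient
  ∂(coeff of dy∧dz)/∂x - ∂(coeff of dx∧dz)/∂y + ∂(coeff of dx∧dy)/∂z
  = ∂/∂x (3*x - 2) - ∂/∂y (x + 3*y) + ∂/∂z (2*y).
Each of these terms simplifies to sums of mixed partials that cancel in pairs. The result is 0 (by equality of mixed partials for smooth functions — Schwarz / Clairaut).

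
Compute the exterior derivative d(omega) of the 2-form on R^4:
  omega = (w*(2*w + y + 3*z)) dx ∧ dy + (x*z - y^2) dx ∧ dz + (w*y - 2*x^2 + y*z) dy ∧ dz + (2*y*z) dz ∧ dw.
d(omega) = (3*w - 4*x + 2*y) dx ∧ dy ∧ dz + (4*w + y + 3*z) dx ∧ dy ∧ dw + (y + 2*z) dy ∧ dz ∧ dw

For a 2-form omega = sum_{i<j} g_{ij} dx_i ∧ dx_j, the exterior derivative is
  d(omega) = sum_{i<j} d(g_{ij}) ∧ dx_i ∧ dx_j = sum_{i<j, k} (∂g_{ij}/∂x_k) dx_k ∧ dx_i ∧ dx_j.
Expand each term, using dx_k ∧ dx_i ∧ dx_j = sgn(permutation) dx_{(a)} ∧ dx_{(b)} ∧ dx_{(c)} with (a < b < c) sorted:
  d(w*(2*w + y + 3*z)) includes (∂/∂z)(w*(2*w + y + 3*z)) dz = (3*w) dz, which multiplied by dx ∧ dy gives (3*w) dx ∧ dy ∧ dz
  d(w*(2*w + y + 3*z)) includes (∂/∂w)(w*(2*w + y + 3*z)) dw = (4*w + y + 3*z) dw, which multiplied by dx ∧ dy gives (4*w + y + 3*z) dx ∧ dy ∧ dw
  d(x*z - y^2) includes (∂/∂y)(x*z - y^2) dy = (-2*y) dy, which multiplied by dx ∧ dz gives (2*y) dx ∧ dy ∧ dz
  d(w*y - 2*x^2 + y*z) includes (∂/∂x)(w*y - 2*x^2 + y*z) dx = (-4*x) dx, which multiplied by dy ∧ dz gives (-4*x) dx ∧ dy ∧ dz
  d(w*y - 2*x^2 + y*z) includes (∂/∂w)(w*y - 2*x^2 + y*z) dw = (y) dw, which multiplied by dy ∧ dz gives (y) dy ∧ dz ∧ dw
  d(2*y*z) includes (∂/∂y)(2*y*z) dy = (2*z) dy, which multiplied by dz ∧ dw gives (2*z) dy ∧ dz ∧ dw
Collecting like 3-forms: d(omega) = (3*w - 4*x + 2*y) dx ∧ dy ∧ dz + (4*w + y + 3*z) dx ∧ dy ∧ dw + (y + 2*z) dy ∧ dz ∧ dw.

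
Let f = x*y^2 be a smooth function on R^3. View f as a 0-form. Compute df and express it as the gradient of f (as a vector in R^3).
df = (y^2) dx + (2*x*y) dy + (0) dz; grad f = (y^2, 2*x*y, 0)

For a 0-form f, d f = (∂f/∂x) dx + (∂f/∂y) dy + (∂f/∂z) dz. The components of the vector representation are exactly the entries of grad f in Cartesian coordinates:
  ∂f/∂x = y^2
  ∂f/∂y = 2*x*y
  ∂f/∂z = 0.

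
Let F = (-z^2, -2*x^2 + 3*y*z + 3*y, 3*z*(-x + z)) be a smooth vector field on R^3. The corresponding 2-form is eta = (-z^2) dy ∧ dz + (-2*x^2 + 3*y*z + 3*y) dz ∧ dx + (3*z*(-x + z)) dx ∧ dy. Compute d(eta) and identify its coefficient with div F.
d(eta) = (-3*x + 9*z + 3) dx ∧ dy ∧ dz; div F = -3*x + 9*z + 3

For a 2-form in R^3 of the form above, applying d gives a 3-form with coefficient ∂P/∂x + ∂Q/∂y + ∂R/∂z:
  ∂P/∂x = 0
  ∂Q/∂y = 3*z + 3
  ∂R/∂z = -3*x + 6*z
Sum = -3*x + 9*z + 3, which is exactly div F.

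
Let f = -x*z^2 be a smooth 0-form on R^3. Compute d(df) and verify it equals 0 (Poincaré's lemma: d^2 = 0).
d(df) = 0

Step 1: df = sum_i (∂f/∂x_i) dx_i = (-z^2) dx + (0) dy + (-2*x*z) dz.
Step 2: Apply d again. Using the 1-form formula, the coefficient of dx ∧ dy in d(df) is ∂^2 f/∂x ∂y - ∂^2 f/∂y ∂x = (0) - (0) = 0 (equality of mixed partials for smooth f).
Similarly for dx ∧ dz and dy ∧ dz — all coefficients vanish. So d(df) = 0.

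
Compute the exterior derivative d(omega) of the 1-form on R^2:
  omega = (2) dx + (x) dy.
d(omega) = (1) dx ∧ dy

For a 1-form omega = sum_i f_i dx_i, the exterior derivative is
  d(omega) = sum_{i < j} (∂f_j/∂x_i - ∂f_i/∂x_j) dx_i ∧ dx_j.
  coefficient of dx ∧ dy: ∂f_2/∂x - ∂f_1/∂y = ∂(x)/∂x - ∂(2)/∂y = 1
Assembling: d(omega) = (1) dx ∧ dy.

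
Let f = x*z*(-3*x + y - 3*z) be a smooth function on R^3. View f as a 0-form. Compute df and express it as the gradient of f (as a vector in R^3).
df = (z*(-6*x + y - 3*z)) dx + (x*z) dy + (x*(-3*x + y - 6*z)) dz; grad f = (z*(-6*x + y - 3*z), x*z, x*(-3*x + y - 6*z))

For a 0-form f, d f = (∂f/∂x) dx + (∂f/∂y) dy + (∂f/∂z) dz. The components of the vector representation are exactly the entries of grad f in Cartesian coordinates:
  ∂f/∂x = z*(-6*x + y - 3*z)
  ∂f/∂y = x*z
  ∂f/∂z = x*(-3*x + y - 6*z).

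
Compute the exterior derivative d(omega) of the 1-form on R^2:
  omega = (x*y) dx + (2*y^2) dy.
d(omega) = (-x) dx ∧ dy

For a 1-form omega = sum_i f_i dx_i, the exterior derivative is
  d(omega) = sum_{i < j} (∂f_j/∂x_i - ∂f_i/∂x_j) dx_i ∧ dx_j.
  coefficient of dx ∧ dy: ∂f_2/∂x - ∂f_1/∂y = ∂(2*y^2)/∂x - ∂(x*y)/∂y = -x
Assembling: d(omega) = (-x) dx ∧ dy.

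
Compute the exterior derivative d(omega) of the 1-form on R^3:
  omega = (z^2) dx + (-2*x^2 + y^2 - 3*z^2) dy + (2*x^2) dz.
d(omega) = (-4*x) dx ∧ dy + (4*x - 2*z) dx ∧ dz + (6*z) dy ∧ dz

For a 1-form omega = sum_i f_i dx_i, the exterior derivative is
  d(omega) = sum_{i < j} (∂f_j/∂x_i - ∂f_i/∂x_j) dx_i ∧ dx_j.
  coefficient of dx ∧ dy: ∂f_2/∂x - ∂f_1/∂y = ∂(-2*x^2 + y^2 - 3*z^2)/∂x - ∂(z^2)/∂y = -4*x
  coefficient of dx ∧ dz: ∂f_3/∂x - ∂f_1/∂z = ∂(2*x^2)/∂x - ∂(z^2)/∂z = 4*x - 2*z
  coefficient of dy ∧ dz: ∂f_3/∂y - ∂f_2/∂z = ∂(2*x^2)/∂y - ∂(-2*x^2 + y^2 - 3*z^2)/∂z = 6*z
Assembling: d(omega) = (-4*x) dx ∧ dy + (4*x - 2*z) dx ∧ dz + (6*z) dy ∧ dz.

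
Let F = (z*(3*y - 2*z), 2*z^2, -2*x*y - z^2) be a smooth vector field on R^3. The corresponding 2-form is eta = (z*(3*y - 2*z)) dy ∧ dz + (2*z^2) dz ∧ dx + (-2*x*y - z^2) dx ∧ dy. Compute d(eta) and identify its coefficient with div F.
d(eta) = (-2*z) dx ∧ dy ∧ dz; div F = -2*z

For a 2-form in R^3 of the form above, applying d gives a 3-form with coefficient ∂P/∂x + ∂Q/∂y + ∂R/∂z:
  ∂P/∂x = 0
  ∂Q/∂y = 0
  ∂R/∂z = -2*z
Sum = -2*z, which is exactly div F.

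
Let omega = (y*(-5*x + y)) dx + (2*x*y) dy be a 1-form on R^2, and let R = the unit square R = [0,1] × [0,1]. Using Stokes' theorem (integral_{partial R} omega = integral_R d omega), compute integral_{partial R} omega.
integral_(partial R) omega = 5/2

Stokes: integral_partial_R omega = integral_R d omega with d omega = (∂Q/∂x - ∂P/∂y) dx ∧ dy.
  ∂Q/∂x = 2*y
  ∂P/∂y = -5*x + 2*y
  integrand = ∂Q/∂x - ∂P/∂y = 5*x.
Integrating over R: integral_0^1 integral_0^1 (5*x) dx dy = 5/2.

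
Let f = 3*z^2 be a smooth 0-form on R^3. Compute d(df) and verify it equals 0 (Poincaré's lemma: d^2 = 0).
d(df) = 0

Step 1: df = sum_i (∂f/∂x_i) dx_i = (0) dx + (0) dy + (6*z) dz.
Step 2: Apply d again. Using the 1-form formula, the coefficient of dx ∧ dy in d(df) is ∂^2 f/∂x ∂y - ∂^2 f/∂y ∂x = (0) - (0) = 0 (equality of mixed partials for smooth f).
Similarly for dx ∧ dz and dy ∧ dz — all coefficients vanish. So d(df) = 0.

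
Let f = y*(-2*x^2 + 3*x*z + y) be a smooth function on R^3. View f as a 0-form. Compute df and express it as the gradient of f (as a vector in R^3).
df = (y*(-4*x + 3*z)) dx + (-2*x^2 + 3*x*z + 2*y) dy + (3*x*y) dz; grad f = (y*(-4*x + 3*z), -2*x^2 + 3*x*z + 2*y, 3*x*y)

For a 0-form f, d f = (∂f/∂x) dx + (∂f/∂y) dy + (∂f/∂z) dz. The components of the vector representation are exactly the entries of grad f in Cartesian coordinates:
  ∂f/∂x = y*(-4*x + 3*z)
  ∂f/∂y = -2*x^2 + 3*x*z + 2*y
  ∂f/∂z = 3*x*y.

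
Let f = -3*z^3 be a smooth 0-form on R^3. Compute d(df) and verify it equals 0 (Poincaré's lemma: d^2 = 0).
d(df) = 0

Step 1: df = sum_i (∂f/∂x_i) dx_i = (0) dx + (0) dy + (-9*z^2) dz.
Step 2: Apply d again. Using the 1-form formula, the coefficient of dx ∧ dy in d(df) is ∂^2 f/∂x ∂y - ∂^2 f/∂y ∂x = (0) - (0) = 0 (equality of mixed partials for smooth f).
Similarly for dx ∧ dz and dy ∧ dz — all coefficients vanish. So d(df) = 0.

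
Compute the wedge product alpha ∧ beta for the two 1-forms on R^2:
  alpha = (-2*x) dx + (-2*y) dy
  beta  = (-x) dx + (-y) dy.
alpha ∧ beta = 0

Distribute the wedge, using dx_i ∧ dx_j = -dx_j ∧ dx_i and dx_i ∧ dx_i = 0. For each pair (i, j) with i < j, the coefficient of dx_i ∧ dx_j in alpha ∧ beta is (alpha_i * beta_j - alpha_j * beta_i). Collecting: alpha ∧ beta = 0.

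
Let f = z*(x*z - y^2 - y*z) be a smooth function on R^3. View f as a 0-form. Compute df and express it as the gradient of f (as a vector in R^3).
df = (z^2) dx + (z*(-2*y - z)) dy + (2*x*z - y^2 - 2*y*z) dz; grad f = (z^2, z*(-2*y - z), 2*x*z - y^2 - 2*y*z)

For a 0-form f, d f = (∂f/∂x) dx + (∂f/∂y) dy + (∂f/∂z) dz. The components of the vector representation are exactly the entries of grad f in Cartesian coordinates:
  ∂f/∂x = z^2
  ∂f/∂y = z*(-2*y - z)
  ∂f/∂z = 2*x*z - y^2 - 2*y*z.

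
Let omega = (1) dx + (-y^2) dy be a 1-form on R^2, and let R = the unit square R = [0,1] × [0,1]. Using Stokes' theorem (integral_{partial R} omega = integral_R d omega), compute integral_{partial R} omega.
integral_(partial R) omega = 0

Stokes: integral_partial_R omega = integral_R d omega with d omega = (∂Q/∂x - ∂P/∂y) dx ∧ dy.
  ∂Q/∂x = 0
  ∂P/∂y = 0
  integrand = ∂Q/∂x - ∂P/∂y = 0.
Integrating over R: integral_0^1 integral_0^1 (0) dx dy = 0.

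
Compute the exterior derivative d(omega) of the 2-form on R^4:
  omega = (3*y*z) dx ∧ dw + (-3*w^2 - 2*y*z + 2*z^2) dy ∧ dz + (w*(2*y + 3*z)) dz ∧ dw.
d(omega) = (-3*z) dx ∧ dy ∧ dw + (-3*y) dx ∧ dz ∧ dw + (-4*w) dy ∧ dz ∧ dw

For a 2-form omega = sum_{i<j} g_{ij} dx_i ∧ dx_j, the exterior derivative is
  d(omega) = sum_{i<j} d(g_{ij}) ∧ dx_i ∧ dx_j = sum_{i<j, k} (∂g_{ij}/∂x_k) dx_k ∧ dx_i ∧ dx_j.
Expand each term, using dx_k ∧ dx_i ∧ dx_j = sgn(permutation) dx_{(a)} ∧ dx_{(b)} ∧ dx_{(c)} with (a < b < c) sorted:
  d(3*y*z) includes (∂/∂y)(3*y*z) dy = (3*z) dy, which multiplied by dx ∧ dw gives (-3*z) dx ∧ dy ∧ dw
  d(3*y*z) includes (∂/∂z)(3*y*z) dz = (3*y) dz, which multiplied by dx ∧ dw gives (-3*y) dx ∧ dz ∧ dw
  d(-3*w^2 - 2*y*z + 2*z^2) includes (∂/∂w)(-3*w^2 - 2*y*z + 2*z^2) dw = (-6*w) dw, which multiplied by dy ∧ dz gives (-6*w) dy ∧ dz ∧ dw
  d(w*(2*y + 3*z)) includes (∂/∂y)(w*(2*y + 3*z)) dy = (2*w) dy, which multiplied by dz ∧ dw gives (2*w) dy ∧ dz ∧ dw
Collecting like 3-forms: d(omega) = (-3*z) dx ∧ dy ∧ dw + (-3*y) dx ∧ dz ∧ dw + (-4*w) dy ∧ dz ∧ dw.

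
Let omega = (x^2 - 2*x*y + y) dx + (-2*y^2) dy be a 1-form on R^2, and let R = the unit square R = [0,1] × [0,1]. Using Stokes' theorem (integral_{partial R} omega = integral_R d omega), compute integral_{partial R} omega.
integral_(partial R) omega = 0

Stokes: integral_partial_R omega = integral_R d omega with d omega = (∂Q/∂x - ∂P/∂y) dx ∧ dy.
  ∂Q/∂x = 0
  ∂P/∂y = 1 - 2*x
  integrand = ∂Q/∂x - ∂P/∂y = 2*x - 1.
Integrating over R: integral_0^1 integral_0^1 (2*x - 1) dx dy = 0.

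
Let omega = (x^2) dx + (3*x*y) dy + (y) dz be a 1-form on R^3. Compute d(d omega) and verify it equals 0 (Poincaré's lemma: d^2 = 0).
d(d omega) = 0

Step 1: d omega = sum_{i<j} (∂f_j/∂x_i - ∂f_i/∂x_j) dx_i ∧ dx_j:
  coeff of dx ∧ dy: 3*y
  coeff of dx ∧ dz: 0
  coeff of dy ∧ dz: 1
Step 2: Apply d again to each 2-form coefficient. The only possible 3-form in R^3 is dx ∧ dy ∧ dz, with coefficient
  ∂(coeff of dy∧dz)/∂x - ∂(coeff of dx∧dz)/∂y + ∂(coeff of dx∧dy)/∂z
  = ∂/∂x (1) - ∂/∂y (0) + ∂/∂z (3*y).
Each of these terms simplifies to sums of mixed partials that cancel in pairs. The result is 0 (by equality of mixed partials for smooth functions — Schwarz / Clairaut).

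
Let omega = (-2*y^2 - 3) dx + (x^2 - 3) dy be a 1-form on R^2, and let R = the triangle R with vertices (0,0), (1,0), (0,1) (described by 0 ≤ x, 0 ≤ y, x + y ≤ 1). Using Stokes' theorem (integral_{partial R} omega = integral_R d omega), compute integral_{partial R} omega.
integral_(partial R) omega = 1

Stokes: integral_partial_R omega = integral_R d omega with d omega = (∂Q/∂x - ∂P/∂y) dx ∧ dy.
  ∂Q/∂x = 2*x
  ∂P/∂y = -4*y
  integrand = ∂Q/∂x - ∂P/∂y = 2*x + 4*y.
Integrating over R: integral_0^1 integral_0^{1-x} (2*x + 4*y) dy dx = 1.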